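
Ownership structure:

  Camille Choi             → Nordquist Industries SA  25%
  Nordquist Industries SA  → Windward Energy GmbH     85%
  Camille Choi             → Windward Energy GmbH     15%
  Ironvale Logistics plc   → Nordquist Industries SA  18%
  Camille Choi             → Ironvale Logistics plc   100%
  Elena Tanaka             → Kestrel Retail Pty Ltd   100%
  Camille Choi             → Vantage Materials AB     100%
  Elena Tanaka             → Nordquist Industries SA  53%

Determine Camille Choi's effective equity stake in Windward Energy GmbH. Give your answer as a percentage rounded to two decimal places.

Camille reaches Windward along 3 paths.
Via Nordquist: 25% × 85% = 21.25%.
Via Ironvale → Nordquist: 100% × 18% × 85% = 15.3%.
Direct stake: 15% = 15%.
Total: 21.25% + 15.3% + 15% = 51.55%.

51.55%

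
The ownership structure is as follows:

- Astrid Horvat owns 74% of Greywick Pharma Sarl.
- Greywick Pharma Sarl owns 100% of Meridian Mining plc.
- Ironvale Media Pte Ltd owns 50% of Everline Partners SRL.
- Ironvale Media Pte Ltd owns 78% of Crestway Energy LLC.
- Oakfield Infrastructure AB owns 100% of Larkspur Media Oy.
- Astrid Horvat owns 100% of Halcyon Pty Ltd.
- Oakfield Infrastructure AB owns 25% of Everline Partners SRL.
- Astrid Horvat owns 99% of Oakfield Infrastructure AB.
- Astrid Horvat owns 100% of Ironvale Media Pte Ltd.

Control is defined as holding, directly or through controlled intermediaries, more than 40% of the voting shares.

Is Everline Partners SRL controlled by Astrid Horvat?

Yes

Astrid holds 99% of Oakfield, so Astrid controls Oakfield.
Astrid holds 100% of Ironvale, so Astrid controls Ironvale.
Ironvale and Oakfield together hold 50% + 25% = 75% of Everline, so Astrid controls Everline.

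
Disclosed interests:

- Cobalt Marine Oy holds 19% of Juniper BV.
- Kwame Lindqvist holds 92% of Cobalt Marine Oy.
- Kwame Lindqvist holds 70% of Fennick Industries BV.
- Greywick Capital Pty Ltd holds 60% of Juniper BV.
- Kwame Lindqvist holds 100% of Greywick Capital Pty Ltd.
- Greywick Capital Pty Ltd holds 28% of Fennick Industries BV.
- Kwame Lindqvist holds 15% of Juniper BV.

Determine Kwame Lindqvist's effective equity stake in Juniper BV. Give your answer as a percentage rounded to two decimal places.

Kwame reaches Juniper along 3 paths.
Via Cobalt: 92% × 19% = 17.48%.
Via Greywick: 100% × 60% = 60%.
Direct stake: 15% = 15%.
Total: 17.48% + 60% + 15% = 92.48%.

92.48%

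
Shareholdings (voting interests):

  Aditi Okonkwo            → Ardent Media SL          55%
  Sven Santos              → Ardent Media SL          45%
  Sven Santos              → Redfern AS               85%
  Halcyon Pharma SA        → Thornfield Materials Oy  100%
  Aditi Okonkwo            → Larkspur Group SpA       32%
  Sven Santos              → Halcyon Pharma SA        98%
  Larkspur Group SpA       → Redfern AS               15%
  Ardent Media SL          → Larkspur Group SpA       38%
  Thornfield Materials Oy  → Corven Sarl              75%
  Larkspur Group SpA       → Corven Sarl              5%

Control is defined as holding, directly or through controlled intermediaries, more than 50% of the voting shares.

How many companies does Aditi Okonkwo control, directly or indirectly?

2

Aditi holds 55% of Ardent, so Aditi controls Ardent.
Ardent and Aditi together hold 38% + 32% = 70% of Larkspur, so Aditi controls Larkspur.
No other company's threshold is met.
Aditi controls 2 companies.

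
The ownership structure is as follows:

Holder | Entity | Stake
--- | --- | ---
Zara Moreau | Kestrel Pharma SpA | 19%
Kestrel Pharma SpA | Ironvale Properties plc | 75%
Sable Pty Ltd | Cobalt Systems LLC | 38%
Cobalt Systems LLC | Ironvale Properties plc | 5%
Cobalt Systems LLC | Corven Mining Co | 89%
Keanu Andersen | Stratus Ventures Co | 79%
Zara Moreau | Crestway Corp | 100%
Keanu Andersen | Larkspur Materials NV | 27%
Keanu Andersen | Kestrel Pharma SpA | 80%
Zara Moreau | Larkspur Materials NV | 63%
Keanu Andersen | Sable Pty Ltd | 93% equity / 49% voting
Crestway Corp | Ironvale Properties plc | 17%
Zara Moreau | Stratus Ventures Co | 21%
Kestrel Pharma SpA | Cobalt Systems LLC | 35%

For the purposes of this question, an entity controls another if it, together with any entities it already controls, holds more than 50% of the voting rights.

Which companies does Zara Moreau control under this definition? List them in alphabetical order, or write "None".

Zara holds 63% of Larkspur, so Zara controls Larkspur.
Zara holds 100% of Crestway, so Zara controls Crestway.
No other company's threshold is met.

Crestway Corp, Larkspur Materials NV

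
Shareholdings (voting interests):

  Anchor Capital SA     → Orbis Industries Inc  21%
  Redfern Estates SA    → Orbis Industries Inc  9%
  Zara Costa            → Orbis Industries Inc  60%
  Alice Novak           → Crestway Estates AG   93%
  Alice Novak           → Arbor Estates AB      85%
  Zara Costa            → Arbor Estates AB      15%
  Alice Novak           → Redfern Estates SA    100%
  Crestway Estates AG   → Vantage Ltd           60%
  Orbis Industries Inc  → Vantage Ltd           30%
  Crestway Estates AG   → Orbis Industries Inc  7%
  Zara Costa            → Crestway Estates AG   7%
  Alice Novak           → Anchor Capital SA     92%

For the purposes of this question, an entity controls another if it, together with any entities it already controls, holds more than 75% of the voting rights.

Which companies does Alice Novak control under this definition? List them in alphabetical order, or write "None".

Alice holds 93% of Crestway, so Alice controls Crestway.
Alice holds 100% of Redfern, so Alice controls Redfern.
Alice holds 92% of Anchor, so Alice controls Anchor.
Alice holds 85% of Arbor, so Alice controls Arbor.
No other company's threshold is met.

Anchor Capital SA, Arbor Estates AB, Crestway Estates AG, Redfern Estates SA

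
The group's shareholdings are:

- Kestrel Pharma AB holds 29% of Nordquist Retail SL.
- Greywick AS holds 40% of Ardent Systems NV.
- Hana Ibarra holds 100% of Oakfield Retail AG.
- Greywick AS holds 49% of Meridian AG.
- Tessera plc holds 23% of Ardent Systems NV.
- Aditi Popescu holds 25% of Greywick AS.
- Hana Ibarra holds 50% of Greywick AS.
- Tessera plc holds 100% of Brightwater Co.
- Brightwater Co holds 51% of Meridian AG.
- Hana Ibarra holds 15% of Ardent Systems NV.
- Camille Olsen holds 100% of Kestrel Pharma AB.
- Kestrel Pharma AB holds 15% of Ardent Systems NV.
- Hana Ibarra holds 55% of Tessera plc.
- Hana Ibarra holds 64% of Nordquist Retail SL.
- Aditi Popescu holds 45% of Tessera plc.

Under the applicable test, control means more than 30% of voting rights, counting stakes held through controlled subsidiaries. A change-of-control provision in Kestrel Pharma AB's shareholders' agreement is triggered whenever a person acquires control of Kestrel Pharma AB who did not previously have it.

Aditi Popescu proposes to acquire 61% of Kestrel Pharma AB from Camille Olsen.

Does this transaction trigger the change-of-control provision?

Yes

The purchase adds only to Aditi's holdings (Camille's stake shrinks), so Aditi is the only person who could newly come to control Kestrel.
Aditi holds 45% of Tessera, so Aditi controls Tessera.
Tessera holds 100% of Brightwater, so Aditi controls Brightwater.
Brightwater holds 51% of Meridian, so Aditi controls Meridian.
Neither Aditi nor any entity Aditi controls holds any voting interest in Kestrel.
So before the transaction, Aditi does not control Kestrel.
After the purchase, Aditi holds 61% of Kestrel directly, and Camille's stake falls to 39%.
Aditi holds 61% of Kestrel, so Aditi controls Kestrel.
Aditi did not control Kestrel before and does after, so the clause is triggered.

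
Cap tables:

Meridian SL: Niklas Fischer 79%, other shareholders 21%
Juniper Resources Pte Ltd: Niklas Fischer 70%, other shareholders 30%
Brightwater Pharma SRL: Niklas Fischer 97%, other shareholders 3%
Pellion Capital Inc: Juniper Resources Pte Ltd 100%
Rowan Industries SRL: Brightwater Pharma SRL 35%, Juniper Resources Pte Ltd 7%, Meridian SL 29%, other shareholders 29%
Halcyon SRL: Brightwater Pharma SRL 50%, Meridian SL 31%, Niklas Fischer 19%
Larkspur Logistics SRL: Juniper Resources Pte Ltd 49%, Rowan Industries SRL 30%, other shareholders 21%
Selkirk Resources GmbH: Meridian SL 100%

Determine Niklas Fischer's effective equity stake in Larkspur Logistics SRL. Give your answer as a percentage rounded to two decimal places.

52.83%

Niklas reaches Larkspur along 4 paths.
Via Juniper: 70% × 49% = 34.3%.
Via Brightwater → Rowan: 97% × 35% × 30% = 10.185%.
Via Juniper → Rowan: 70% × 7% × 30% = 1.47%.
Via Meridian → Rowan: 79% × 29% × 30% = 6.873%.
Total: 34.3% + 10.185% + 1.47% + 6.873% = 52.828%.
Rounded: 52.83%.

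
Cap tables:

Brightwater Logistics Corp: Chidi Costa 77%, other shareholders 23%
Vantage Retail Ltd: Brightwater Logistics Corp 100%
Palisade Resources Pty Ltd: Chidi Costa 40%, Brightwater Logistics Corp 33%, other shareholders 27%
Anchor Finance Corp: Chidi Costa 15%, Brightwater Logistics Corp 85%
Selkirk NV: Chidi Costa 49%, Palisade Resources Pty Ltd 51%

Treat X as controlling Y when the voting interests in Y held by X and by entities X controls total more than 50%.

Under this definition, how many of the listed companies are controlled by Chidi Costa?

5

Chidi holds 77% of Brightwater, so Chidi controls Brightwater.
Brightwater holds 100% of Vantage, so Chidi controls Vantage.
Chidi and Brightwater together hold 40% + 33% = 73% of Palisade, so Chidi controls Palisade.
Chidi and Brightwater together hold 15% + 85% = 100% of Anchor, so Chidi controls Anchor.
Chidi and Palisade together hold 49% + 51% = 100% of Selkirk, so Chidi controls Selkirk.
Chidi controls 5 companies.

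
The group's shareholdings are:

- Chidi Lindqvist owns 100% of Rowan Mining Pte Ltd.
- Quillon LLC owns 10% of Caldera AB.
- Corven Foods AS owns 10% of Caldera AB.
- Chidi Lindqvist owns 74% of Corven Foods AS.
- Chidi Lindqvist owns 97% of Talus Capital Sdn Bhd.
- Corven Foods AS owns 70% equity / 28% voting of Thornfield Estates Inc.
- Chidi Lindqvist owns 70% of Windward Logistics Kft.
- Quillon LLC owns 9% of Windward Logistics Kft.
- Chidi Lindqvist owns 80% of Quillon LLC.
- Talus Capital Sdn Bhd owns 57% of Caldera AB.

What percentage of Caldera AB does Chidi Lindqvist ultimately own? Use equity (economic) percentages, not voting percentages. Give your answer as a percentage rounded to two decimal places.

Chidi reaches Caldera along 3 paths.
Via Talus: 97% × 57% = 55.29%.
Via Quillon: 80% × 10% = 8%.
Via Corven: 74% × 10% = 7.4%.
Total: 55.29% + 8% + 7.4% = 70.69%.

70.69%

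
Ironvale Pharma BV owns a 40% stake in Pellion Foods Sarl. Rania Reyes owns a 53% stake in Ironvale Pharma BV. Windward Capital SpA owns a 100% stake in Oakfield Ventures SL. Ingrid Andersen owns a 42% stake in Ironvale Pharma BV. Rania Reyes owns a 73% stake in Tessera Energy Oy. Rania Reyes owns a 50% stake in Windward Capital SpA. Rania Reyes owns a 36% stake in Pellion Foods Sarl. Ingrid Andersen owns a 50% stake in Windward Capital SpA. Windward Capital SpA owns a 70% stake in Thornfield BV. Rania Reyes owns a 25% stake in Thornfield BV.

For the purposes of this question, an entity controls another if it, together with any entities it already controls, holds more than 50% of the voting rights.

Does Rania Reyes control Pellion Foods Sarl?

Rania holds 53% of Ironvale, so Rania controls Ironvale.
Rania and Ironvale together hold 36% + 40% = 76% of Pellion, so Rania controls Pellion.

Yes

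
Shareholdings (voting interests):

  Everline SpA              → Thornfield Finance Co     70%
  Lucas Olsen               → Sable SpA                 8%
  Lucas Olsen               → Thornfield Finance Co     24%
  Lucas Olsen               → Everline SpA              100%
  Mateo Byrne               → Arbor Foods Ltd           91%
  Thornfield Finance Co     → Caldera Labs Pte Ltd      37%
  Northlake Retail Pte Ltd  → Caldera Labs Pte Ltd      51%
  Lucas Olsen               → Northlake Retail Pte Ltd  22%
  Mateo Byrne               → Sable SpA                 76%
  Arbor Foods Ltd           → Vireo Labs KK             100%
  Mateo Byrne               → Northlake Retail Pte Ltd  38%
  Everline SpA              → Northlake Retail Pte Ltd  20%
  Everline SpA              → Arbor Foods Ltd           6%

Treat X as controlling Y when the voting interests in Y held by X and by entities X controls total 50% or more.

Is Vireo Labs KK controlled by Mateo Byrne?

Mateo holds 91% of Arbor, so Mateo controls Arbor.
Arbor holds 100% of Vireo, so Mateo controls Vireo.

Yes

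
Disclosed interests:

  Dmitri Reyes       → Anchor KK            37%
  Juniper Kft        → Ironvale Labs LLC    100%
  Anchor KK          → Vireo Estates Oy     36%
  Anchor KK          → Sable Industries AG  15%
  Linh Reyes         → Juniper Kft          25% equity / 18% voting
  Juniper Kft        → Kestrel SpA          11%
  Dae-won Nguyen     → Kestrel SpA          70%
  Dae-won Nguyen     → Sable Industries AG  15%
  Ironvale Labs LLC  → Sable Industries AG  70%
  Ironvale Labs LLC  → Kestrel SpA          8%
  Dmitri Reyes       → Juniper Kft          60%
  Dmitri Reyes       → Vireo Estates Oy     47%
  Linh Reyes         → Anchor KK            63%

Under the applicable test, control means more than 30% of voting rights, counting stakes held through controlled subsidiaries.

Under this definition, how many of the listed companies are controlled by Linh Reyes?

Linh holds 63% of Anchor, so Linh controls Anchor.
Anchor holds 36% of Vireo, so Linh controls Vireo.
No other company's threshold is met.
Linh controls 2 companies.

2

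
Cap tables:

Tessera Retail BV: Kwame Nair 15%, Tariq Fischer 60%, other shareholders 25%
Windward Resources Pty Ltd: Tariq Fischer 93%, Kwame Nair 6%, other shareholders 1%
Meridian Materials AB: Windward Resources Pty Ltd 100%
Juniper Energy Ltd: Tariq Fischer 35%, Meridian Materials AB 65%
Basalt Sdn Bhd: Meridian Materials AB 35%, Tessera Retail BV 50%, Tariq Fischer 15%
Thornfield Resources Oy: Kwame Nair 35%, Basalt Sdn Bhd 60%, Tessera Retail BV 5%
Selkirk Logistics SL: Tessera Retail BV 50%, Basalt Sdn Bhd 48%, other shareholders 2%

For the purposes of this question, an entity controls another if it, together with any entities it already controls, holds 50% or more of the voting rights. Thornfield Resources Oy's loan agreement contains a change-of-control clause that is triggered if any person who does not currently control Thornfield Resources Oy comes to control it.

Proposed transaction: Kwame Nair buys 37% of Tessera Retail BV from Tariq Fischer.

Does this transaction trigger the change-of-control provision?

The purchase adds only to Kwame's holdings (Tariq's stake shrinks), so Kwame is the only person who could newly come to control Thornfield.
Kwame's largest direct stake is 35% in Thornfield, which does not meet the threshold, so Kwame controls no company.
In Thornfield, Kwame's side holds only 35%, not ≥ 50%.
So before the transaction, Kwame does not control Thornfield.
After the purchase, Kwame's direct stake in Tessera rises to 15% + 37% = 52%, and Tariq's stake falls to 23%.
Kwame holds 52% of Tessera, so Kwame controls Tessera.
Tessera holds 50% of Basalt, so Kwame controls Basalt.
Kwame and Basalt and Tessera together hold 35% + 60% + 5% = 100% of Thornfield, so Kwame controls Thornfield.
Kwame did not control Thornfield before and does after, so the clause is triggered.

Yes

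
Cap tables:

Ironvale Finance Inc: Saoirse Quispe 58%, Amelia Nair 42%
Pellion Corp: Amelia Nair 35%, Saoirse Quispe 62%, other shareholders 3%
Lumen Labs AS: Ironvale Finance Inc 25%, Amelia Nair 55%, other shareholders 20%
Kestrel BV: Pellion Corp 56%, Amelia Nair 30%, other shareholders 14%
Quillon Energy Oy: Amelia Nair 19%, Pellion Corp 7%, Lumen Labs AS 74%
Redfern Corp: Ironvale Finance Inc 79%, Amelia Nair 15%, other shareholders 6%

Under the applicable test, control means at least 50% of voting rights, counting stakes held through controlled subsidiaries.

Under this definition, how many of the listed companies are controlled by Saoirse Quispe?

4

Saoirse holds 58% of Ironvale, so Saoirse controls Ironvale.
Saoirse holds 62% of Pellion, so Saoirse controls Pellion.
Pellion holds 56% of Kestrel, so Saoirse controls Kestrel.
Ironvale holds 79% of Redfern, so Saoirse controls Redfern.
No other company's threshold is met.
Saoirse controls 4 companies.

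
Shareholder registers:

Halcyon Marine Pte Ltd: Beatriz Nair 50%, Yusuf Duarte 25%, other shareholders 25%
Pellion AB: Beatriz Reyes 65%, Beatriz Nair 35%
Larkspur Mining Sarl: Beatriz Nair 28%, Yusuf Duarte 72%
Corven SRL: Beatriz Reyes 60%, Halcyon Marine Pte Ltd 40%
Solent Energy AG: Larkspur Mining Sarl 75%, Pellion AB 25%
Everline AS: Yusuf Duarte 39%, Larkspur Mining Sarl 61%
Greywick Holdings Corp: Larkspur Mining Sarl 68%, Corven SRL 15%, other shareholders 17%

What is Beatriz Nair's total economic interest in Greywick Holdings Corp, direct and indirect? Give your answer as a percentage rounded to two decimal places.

Beatriz Nair reaches Greywick along 2 paths.
Via Larkspur: 28% × 68% = 19.04%.
Via Halcyon → Corven: 50% × 40% × 15% = 3%.
Total: 19.04% + 3% = 22.04%.

22.04%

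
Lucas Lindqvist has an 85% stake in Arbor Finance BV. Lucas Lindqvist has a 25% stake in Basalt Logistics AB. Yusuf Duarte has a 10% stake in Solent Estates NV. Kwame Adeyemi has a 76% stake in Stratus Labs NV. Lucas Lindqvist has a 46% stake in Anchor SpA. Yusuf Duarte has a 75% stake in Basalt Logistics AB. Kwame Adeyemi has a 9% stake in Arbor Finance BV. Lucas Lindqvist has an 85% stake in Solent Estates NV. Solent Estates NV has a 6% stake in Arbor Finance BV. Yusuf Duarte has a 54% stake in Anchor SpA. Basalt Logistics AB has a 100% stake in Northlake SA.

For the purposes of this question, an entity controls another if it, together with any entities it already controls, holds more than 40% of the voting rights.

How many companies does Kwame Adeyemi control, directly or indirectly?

1

Kwame holds 76% of Stratus, so Kwame controls Stratus.
No other company's threshold is met.
Kwame controls 1 company.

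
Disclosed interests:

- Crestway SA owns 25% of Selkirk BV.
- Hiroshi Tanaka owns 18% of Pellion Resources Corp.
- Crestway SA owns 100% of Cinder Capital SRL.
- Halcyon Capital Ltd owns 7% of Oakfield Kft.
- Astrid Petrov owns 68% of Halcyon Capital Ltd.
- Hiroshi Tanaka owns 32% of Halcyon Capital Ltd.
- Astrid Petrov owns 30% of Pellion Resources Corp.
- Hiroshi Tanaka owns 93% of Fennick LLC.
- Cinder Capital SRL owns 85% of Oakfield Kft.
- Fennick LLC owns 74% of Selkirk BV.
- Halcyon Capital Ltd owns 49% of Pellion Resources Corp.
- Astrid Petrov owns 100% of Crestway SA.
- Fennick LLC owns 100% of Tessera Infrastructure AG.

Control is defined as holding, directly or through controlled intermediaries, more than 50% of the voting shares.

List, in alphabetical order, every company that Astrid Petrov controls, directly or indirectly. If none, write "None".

Astrid holds 68% of Halcyon, so Astrid controls Halcyon.
Astrid holds 100% of Crestway, so Astrid controls Crestway.
Astrid and Halcyon together hold 30% + 49% = 79% of Pellion, so Astrid controls Pellion.
Crestway holds 100% of Cinder, so Astrid controls Cinder.
Halcyon and Cinder together hold 7% + 85% = 92% of Oakfield, so Astrid controls Oakfield.
No other company's threshold is met.

Cinder Capital SRL, Crestway SA, Halcyon Capital Ltd, Oakfield Kft, Pellion Resources Corp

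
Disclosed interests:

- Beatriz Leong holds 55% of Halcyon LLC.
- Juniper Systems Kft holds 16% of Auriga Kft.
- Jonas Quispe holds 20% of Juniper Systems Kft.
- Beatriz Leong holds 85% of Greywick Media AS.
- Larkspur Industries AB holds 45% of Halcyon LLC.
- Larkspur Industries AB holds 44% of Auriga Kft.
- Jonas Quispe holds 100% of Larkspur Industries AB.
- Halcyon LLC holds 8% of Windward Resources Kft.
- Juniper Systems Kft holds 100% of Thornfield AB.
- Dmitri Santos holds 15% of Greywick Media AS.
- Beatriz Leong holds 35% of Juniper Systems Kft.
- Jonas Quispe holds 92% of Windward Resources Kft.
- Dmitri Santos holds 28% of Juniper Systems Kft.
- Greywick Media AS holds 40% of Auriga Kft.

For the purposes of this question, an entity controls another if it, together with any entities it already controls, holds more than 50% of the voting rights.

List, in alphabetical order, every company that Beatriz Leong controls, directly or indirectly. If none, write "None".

Beatriz holds 85% of Greywick, so Beatriz controls Greywick.
Beatriz holds 55% of Halcyon, so Beatriz controls Halcyon.
No other company's threshold is met.

Greywick Media AS, Halcyon LLC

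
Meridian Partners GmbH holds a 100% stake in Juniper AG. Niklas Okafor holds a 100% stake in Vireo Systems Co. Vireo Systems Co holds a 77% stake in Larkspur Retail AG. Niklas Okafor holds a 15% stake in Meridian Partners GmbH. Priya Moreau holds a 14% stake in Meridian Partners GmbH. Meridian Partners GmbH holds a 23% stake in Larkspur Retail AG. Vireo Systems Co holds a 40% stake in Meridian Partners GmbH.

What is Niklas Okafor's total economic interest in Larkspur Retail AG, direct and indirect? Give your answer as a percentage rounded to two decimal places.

89.65%

Niklas reaches Larkspur along 3 paths.
Via Vireo: 100% × 77% = 77%.
Via Meridian: 15% × 23% = 3.45%.
Via Vireo → Meridian: 100% × 40% × 23% = 9.2%.
Total: 77% + 3.45% + 9.2% = 89.65%.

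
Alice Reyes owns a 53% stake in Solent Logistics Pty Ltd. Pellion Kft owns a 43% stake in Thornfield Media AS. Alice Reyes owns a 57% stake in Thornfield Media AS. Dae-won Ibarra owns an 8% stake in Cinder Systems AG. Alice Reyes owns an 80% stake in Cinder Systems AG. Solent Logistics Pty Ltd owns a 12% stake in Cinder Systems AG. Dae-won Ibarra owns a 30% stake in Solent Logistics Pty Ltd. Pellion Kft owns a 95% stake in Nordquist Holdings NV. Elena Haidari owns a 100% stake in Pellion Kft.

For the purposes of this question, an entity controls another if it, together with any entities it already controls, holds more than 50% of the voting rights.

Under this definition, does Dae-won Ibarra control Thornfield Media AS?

No

Dae-won's largest direct stake is 30% in Solent, which does not meet the threshold, so Dae-won controls no company.
Neither Dae-won nor any entity Dae-won controls holds any voting interest in Thornfield.
So Dae-won does not control Thornfield.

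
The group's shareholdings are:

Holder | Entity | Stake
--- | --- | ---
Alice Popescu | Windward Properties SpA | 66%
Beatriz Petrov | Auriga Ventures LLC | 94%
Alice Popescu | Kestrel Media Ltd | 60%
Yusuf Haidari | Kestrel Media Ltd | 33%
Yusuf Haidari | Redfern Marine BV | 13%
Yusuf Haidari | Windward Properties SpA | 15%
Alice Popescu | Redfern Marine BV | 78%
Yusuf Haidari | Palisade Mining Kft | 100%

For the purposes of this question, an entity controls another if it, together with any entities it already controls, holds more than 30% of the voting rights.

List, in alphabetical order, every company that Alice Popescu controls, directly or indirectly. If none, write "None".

Kestrel Media Ltd, Redfern Marine BV, Windward Properties SpA

Alice holds 66% of Windward, so Alice controls Windward.
Alice holds 78% of Redfern, so Alice controls Redfern.
Alice holds 60% of Kestrel, so Alice controls Kestrel.
No other company's threshold is met.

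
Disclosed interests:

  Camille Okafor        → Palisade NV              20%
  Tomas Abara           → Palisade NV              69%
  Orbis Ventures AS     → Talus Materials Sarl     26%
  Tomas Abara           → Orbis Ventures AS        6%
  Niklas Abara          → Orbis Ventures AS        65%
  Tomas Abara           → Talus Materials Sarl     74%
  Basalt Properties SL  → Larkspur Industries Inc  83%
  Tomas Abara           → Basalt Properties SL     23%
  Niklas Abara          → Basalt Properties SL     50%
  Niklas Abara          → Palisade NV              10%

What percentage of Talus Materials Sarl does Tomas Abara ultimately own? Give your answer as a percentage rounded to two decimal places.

Tomas reaches Talus along 2 paths.
Via Orbis: 6% × 26% = 1.56%.
Direct stake: 74% = 74%.
Total: 1.56% + 74% = 75.56%.

75.56%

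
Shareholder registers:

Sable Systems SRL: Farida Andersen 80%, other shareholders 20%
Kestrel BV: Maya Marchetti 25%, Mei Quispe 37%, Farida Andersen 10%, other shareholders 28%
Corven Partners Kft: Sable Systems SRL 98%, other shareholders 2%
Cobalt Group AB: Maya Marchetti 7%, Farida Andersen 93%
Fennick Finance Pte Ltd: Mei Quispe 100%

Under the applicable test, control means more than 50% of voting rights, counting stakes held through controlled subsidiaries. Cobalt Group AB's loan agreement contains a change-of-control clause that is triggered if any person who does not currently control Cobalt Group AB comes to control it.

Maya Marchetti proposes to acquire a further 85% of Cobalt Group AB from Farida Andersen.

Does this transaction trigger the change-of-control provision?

The purchase adds only to Maya's holdings (Farida's stake shrinks), so Maya is the only person who could newly come to control Cobalt.
Maya's largest direct stake is 25% in Kestrel, which does not meet the threshold, so Maya controls no company.
In Cobalt, Maya's side holds only 7%, not > 50%.
So before the transaction, Maya does not control Cobalt.
After the purchase, Maya's direct stake in Cobalt rises to 7% + 85% = 92%, and Farida's stake falls to 8%.
Maya holds 92% of Cobalt, so Maya controls Cobalt.
Maya did not control Cobalt before and does after, so the clause is triggered.

Yes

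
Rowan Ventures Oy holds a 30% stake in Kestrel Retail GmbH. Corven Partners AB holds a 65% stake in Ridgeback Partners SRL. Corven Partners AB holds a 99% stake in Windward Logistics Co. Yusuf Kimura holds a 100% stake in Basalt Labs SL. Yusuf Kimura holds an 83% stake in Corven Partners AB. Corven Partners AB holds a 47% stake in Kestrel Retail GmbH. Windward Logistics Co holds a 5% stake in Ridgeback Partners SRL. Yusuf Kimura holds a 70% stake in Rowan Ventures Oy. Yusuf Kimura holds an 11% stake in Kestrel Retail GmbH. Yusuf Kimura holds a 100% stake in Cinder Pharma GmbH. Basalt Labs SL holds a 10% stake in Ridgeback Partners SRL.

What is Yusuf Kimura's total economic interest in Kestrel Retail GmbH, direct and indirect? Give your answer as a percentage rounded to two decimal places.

Yusuf reaches Kestrel along 3 paths.
Via Rowan: 70% × 30% = 21%.
Direct stake: 11% = 11%.
Via Corven: 83% × 47% = 39.01%.
Total: 21% + 11% + 39.01% = 71.01%.

71.01%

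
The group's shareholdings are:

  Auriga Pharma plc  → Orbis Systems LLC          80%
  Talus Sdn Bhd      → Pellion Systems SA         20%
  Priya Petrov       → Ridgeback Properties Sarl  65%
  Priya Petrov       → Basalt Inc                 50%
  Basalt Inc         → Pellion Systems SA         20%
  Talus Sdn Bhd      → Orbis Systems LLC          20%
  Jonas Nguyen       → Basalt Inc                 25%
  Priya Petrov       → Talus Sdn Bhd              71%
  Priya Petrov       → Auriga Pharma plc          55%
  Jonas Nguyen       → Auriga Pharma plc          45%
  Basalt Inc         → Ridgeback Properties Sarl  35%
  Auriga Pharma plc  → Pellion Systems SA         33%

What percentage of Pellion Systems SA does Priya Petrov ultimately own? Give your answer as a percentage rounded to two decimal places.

Priya reaches Pellion along 3 paths.
Via Basalt: 50% × 20% = 10%.
Via Auriga: 55% × 33% = 18.15%.
Via Talus: 71% × 20% = 14.2%.
Total: 10% + 18.15% + 14.2% = 42.35%.

42.35%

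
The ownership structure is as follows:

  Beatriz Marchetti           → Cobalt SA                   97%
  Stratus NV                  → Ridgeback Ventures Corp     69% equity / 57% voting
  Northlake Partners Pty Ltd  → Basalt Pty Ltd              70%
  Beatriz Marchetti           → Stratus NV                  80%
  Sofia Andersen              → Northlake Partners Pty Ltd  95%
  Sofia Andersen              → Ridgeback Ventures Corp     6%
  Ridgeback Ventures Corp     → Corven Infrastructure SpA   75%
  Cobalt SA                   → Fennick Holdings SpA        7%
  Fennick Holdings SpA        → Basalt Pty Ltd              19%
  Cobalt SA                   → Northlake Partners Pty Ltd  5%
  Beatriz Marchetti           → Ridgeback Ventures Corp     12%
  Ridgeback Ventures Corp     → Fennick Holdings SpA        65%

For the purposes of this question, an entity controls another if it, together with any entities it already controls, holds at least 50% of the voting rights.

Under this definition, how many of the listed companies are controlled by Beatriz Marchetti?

Beatriz holds 97% of Cobalt, so Beatriz controls Cobalt.
Beatriz holds 80% of Stratus, so Beatriz controls Stratus.
Beatriz and Stratus together hold 12% + 57% = 69% of Ridgeback, so Beatriz controls Ridgeback.
Cobalt and Ridgeback together hold 7% + 65% = 72% of Fennick, so Beatriz controls Fennick.
Ridgeback holds 75% of Corven, so Beatriz controls Corven.
No other company's threshold is met.
Beatriz controls 5 companies.

5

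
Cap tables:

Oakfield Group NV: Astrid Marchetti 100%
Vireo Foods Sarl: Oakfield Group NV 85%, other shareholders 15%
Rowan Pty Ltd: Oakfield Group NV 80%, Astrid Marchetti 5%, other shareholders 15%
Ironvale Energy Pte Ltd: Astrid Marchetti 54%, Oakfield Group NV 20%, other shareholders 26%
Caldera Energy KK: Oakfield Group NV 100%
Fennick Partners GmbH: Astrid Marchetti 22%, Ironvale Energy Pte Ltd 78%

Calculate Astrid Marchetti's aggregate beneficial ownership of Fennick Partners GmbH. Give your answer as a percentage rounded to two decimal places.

79.72%

Astrid reaches Fennick along 3 paths.
Direct stake: 22% = 22%.
Via Ironvale: 54% × 78% = 42.12%.
Via Oakfield → Ironvale: 100% × 20% × 78% = 15.6%.
Total: 22% + 42.12% + 15.6% = 79.72%.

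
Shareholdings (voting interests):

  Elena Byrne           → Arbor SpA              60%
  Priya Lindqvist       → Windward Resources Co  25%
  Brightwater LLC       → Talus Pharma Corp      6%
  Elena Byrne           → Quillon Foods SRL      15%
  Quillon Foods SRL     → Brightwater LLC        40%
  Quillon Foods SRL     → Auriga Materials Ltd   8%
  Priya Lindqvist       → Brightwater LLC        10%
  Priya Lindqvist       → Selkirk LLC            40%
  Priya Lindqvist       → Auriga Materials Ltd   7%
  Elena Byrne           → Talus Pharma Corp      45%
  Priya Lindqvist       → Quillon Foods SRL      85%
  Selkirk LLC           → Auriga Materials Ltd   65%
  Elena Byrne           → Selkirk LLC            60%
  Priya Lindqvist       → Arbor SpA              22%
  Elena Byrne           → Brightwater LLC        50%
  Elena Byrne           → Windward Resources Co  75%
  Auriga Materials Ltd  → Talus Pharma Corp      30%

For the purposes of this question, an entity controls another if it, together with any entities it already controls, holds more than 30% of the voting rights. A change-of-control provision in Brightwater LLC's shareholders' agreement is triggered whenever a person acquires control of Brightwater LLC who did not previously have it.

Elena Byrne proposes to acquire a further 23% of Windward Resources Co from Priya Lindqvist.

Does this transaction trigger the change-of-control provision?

The purchase adds only to Elena's holdings (Priya's stake shrinks), so Elena is the only person who could newly come to control Brightwater.
Elena holds 50% of Brightwater, so Elena controls Brightwater.
So Elena already controls Brightwater before the transaction.
After the purchase, Elena's direct stake in Windward rises to 75% + 23% = 98%, and Priya's stake falls to 2%.
Elena controlled Brightwater already, so this is not a new person acquiring control; every other person's position is unchanged or reduced.
No new person acquires control, so the clause is not triggered.

No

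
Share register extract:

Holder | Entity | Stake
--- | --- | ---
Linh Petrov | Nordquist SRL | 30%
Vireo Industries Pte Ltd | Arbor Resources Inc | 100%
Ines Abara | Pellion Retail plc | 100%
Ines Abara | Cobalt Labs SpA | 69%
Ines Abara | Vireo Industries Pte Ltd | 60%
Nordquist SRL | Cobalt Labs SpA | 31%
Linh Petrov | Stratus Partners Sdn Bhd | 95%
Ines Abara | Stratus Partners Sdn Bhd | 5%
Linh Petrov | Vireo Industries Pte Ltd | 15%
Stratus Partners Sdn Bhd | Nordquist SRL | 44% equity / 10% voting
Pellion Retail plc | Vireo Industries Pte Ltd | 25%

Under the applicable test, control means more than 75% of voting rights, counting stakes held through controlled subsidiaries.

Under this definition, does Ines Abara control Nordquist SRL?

No

Ines holds 100% of Pellion, so Ines controls Pellion.
Pellion and Ines together hold 25% + 60% = 85% of Vireo, so Ines controls Vireo.
Vireo holds 100% of Arbor, so Ines controls Arbor.
Neither Ines nor any entity Ines controls holds any voting interest in Nordquist.
So Ines does not control Nordquist.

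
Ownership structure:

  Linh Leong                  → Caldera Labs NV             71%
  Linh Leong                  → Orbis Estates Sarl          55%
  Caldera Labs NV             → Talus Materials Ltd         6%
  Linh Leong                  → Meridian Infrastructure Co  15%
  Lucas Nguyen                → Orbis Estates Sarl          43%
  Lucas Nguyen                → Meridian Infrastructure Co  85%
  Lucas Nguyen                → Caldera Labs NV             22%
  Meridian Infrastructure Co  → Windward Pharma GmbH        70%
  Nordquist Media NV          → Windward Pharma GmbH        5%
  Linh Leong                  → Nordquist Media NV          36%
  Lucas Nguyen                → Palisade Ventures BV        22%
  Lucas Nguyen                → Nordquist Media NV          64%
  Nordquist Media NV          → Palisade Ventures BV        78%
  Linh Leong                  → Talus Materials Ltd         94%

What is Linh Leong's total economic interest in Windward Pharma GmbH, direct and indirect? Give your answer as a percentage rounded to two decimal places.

Linh reaches Windward along 2 paths.
Via Meridian: 15% × 70% = 10.5%.
Via Nordquist: 36% × 5% = 1.8%.
Total: 10.5% + 1.8% = 12.3%.
Rounded: 12.30%.

12.30%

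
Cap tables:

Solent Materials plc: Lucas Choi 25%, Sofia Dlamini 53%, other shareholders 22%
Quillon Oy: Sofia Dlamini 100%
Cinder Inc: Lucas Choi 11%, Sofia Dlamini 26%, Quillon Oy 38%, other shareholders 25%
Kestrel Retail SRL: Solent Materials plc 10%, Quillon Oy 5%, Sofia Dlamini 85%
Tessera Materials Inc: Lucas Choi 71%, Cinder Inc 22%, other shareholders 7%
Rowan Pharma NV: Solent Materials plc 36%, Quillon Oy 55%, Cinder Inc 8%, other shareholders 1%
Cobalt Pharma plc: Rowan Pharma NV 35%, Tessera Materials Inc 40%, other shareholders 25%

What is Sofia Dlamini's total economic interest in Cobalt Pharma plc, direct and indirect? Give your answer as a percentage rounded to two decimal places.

33.35%

Sofia reaches Cobalt along 6 paths.
Via Solent → Rowan: 53% × 36% × 35% = 6.678%.
Via Quillon → Rowan: 100% × 55% × 35% = 19.25%.
Via Cinder → Rowan: 26% × 8% × 35% = 0.728%.
Via Quillon → Cinder → Rowan: 100% × 38% × 8% × 35% = 1.064%.
Via Cinder → Tessera: 26% × 22% × 40% = 2.288%.
Via Quillon → Cinder → Tessera: 100% × 38% × 22% × 40% = 3.344%.
Total: 6.678% + 19.25% + 0.728% + 1.064% + 2.288% + 3.344% = 33.352%.
Rounded: 33.35%.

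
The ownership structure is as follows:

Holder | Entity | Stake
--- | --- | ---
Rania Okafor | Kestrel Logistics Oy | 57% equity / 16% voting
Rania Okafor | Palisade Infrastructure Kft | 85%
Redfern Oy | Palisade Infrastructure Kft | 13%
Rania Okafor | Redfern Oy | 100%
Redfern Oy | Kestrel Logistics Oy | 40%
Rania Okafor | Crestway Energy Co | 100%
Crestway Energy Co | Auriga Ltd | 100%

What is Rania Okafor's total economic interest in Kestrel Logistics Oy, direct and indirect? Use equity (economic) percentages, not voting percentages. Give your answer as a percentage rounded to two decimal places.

97.00%

Rania reaches Kestrel along 2 paths.
Direct stake: 57% = 57%.
Via Redfern: 100% × 40% = 40%.
Total: 57% + 40% = 97%.
Rounded: 97.00%.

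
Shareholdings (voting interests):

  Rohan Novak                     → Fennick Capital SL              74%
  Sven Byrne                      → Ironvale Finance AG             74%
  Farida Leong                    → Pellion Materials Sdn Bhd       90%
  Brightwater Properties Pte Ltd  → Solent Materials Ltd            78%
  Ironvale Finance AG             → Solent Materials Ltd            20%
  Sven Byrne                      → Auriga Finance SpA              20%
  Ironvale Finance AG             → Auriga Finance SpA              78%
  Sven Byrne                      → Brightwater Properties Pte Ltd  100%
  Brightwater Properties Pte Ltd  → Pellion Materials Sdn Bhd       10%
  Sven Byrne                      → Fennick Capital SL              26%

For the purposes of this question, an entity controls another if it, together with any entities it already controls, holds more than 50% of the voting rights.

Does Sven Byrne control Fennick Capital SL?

No

Sven holds 74% of Ironvale, so Sven controls Ironvale.
Sven holds 100% of Brightwater, so Sven controls Brightwater.
Brightwater and Ironvale together hold 78% + 20% = 98% of Solent, so Sven controls Solent.
Sven and Ironvale together hold 20% + 78% = 98% of Auriga, so Sven controls Auriga.
In Fennick, Sven's side holds only 26%, not > 50%.
So Sven does not control Fennick.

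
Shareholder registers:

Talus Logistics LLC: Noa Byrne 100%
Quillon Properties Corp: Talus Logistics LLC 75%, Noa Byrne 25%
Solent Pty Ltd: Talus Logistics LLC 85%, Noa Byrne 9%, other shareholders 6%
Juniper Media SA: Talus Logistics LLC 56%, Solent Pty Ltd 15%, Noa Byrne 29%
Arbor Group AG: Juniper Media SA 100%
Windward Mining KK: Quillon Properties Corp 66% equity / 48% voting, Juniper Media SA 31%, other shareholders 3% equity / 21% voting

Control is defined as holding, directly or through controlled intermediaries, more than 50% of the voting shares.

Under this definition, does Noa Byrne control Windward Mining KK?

Noa holds 100% of Talus, so Noa controls Talus.
Talus and Noa together hold 75% + 25% = 100% of Quillon, so Noa controls Quillon.
Talus and Noa together hold 85% + 9% = 94% of Solent, so Noa controls Solent.
Talus and Solent and Noa together hold 56% + 15% + 29% = 100% of Juniper, so Noa controls Juniper.
Quillon and Juniper together hold 48% + 31% = 79% of Windward, so Noa controls Windward.

Yes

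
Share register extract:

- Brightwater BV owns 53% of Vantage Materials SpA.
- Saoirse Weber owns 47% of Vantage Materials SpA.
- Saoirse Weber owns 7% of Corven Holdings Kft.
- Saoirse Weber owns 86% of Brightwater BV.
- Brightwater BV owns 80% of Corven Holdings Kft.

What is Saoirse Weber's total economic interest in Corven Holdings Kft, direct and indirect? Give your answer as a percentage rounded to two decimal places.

Saoirse reaches Corven along 2 paths.
Via Brightwater: 86% × 80% = 68.8%.
Direct stake: 7% = 7%.
Total: 68.8% + 7% = 75.8%.
Rounded: 75.80%.

75.80%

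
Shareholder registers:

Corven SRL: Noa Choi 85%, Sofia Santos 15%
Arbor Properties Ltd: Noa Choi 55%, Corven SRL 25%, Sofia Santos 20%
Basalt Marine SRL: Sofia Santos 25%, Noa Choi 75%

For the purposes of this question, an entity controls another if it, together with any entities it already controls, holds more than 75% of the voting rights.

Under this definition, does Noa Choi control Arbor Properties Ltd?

Yes

Noa holds 85% of Corven, so Noa controls Corven.
Noa and Corven together hold 55% + 25% = 80% of Arbor, so Noa controls Arbor.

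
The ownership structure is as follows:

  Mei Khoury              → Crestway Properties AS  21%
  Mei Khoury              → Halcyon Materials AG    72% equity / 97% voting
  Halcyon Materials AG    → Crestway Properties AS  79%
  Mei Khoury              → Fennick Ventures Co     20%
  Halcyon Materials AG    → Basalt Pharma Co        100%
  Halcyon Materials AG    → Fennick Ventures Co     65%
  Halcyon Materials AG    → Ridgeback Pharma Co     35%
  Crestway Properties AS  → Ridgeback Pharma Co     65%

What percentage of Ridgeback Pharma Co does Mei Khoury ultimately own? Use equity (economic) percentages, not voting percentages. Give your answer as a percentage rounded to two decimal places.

75.82%

Mei reaches Ridgeback along 3 paths.
Via Crestway: 21% × 65% = 13.65%.
Via Halcyon → Crestway: 72% × 79% × 65% = 36.972%.
Via Halcyon: 72% × 35% = 25.2%.
Total: 13.65% + 36.972% + 25.2% = 75.822%.
Rounded: 75.82%.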